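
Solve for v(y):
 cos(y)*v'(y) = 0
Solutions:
 v(y) = C1


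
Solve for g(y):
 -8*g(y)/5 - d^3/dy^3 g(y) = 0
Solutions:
 g(y) = C3*exp(-2*5^(2/3)*y/5) + (C1*sin(sqrt(3)*5^(2/3)*y/5) + C2*cos(sqrt(3)*5^(2/3)*y/5))*exp(5^(2/3)*y/5)


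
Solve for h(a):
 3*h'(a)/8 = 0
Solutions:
 h(a) = C1


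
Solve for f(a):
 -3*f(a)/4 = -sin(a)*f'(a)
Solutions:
 f(a) = C1*(cos(a) - 1)^(3/8)/(cos(a) + 1)^(3/8)


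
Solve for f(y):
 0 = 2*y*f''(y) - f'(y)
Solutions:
 f(y) = C1 + C2*y^(3/2)


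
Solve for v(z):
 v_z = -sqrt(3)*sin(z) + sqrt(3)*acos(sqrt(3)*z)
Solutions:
 v(z) = C1 + sqrt(3)*(z*acos(sqrt(3)*z) - sqrt(3)*sqrt(1 - 3*z^2)/3) + sqrt(3)*cos(z)


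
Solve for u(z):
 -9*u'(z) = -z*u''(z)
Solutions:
 u(z) = C1 + C2*z^10


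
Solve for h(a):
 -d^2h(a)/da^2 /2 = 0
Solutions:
 h(a) = C1 + C2*a


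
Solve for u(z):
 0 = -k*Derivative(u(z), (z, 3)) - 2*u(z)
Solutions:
 u(z) = C1*exp(2^(1/3)*z*(-1/k)^(1/3)) + C2*exp(2^(1/3)*z*(-1/k)^(1/3)*(-1 + sqrt(3)*I)/2) + C3*exp(-2^(1/3)*z*(-1/k)^(1/3)*(1 + sqrt(3)*I)/2)


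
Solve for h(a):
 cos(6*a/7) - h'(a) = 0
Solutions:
 h(a) = C1 + 7*sin(6*a/7)/6


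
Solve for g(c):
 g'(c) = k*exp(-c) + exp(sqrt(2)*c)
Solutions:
 g(c) = C1 - k*exp(-c) + sqrt(2)*exp(sqrt(2)*c)/2


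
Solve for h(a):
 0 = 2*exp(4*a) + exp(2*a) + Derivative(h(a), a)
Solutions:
 h(a) = C1 - exp(4*a)/2 - exp(2*a)/2


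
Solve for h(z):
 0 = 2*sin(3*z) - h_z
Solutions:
 h(z) = C1 - 2*cos(3*z)/3


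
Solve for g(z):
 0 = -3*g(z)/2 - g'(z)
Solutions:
 g(z) = C1*exp(-3*z/2)


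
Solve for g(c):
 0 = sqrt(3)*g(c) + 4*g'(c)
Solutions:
 g(c) = C1*exp(-sqrt(3)*c/4)


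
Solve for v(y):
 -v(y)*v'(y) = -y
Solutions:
 v(y) = -sqrt(C1 + y^2)
 v(y) = sqrt(C1 + y^2)


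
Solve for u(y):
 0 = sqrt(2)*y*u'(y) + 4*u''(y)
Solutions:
 u(y) = C1 + C2*erf(2^(3/4)*y/4)


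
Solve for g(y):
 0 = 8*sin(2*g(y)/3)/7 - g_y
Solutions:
 -8*y/7 + 3*log(cos(2*g(y)/3) - 1)/4 - 3*log(cos(2*g(y)/3) + 1)/4 = C1


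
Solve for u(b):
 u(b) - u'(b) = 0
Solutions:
 u(b) = C1*exp(b)


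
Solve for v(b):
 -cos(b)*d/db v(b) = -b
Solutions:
 v(b) = C1 + Integral(b/cos(b), b)


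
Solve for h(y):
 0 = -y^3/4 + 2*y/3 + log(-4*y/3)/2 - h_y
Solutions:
 h(y) = C1 - y^4/16 + y^2/3 + y*log(-y)/2 + y*(-log(3)/2 - 1/2 + log(2))


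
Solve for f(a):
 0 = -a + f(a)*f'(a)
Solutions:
 f(a) = -sqrt(C1 + a^2)
 f(a) = sqrt(C1 + a^2)


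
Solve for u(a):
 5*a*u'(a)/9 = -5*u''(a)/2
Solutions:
 u(a) = C1 + C2*erf(a/3)


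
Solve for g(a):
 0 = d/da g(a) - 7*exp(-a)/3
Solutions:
 g(a) = C1 - 7*exp(-a)/3


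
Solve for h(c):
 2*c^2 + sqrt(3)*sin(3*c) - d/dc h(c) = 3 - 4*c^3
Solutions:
 h(c) = C1 + c^4 + 2*c^3/3 - 3*c - sqrt(3)*cos(3*c)/3


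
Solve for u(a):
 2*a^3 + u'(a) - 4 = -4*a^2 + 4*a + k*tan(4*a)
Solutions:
 u(a) = C1 - a^4/2 - 4*a^3/3 + 2*a^2 + 4*a - k*log(cos(4*a))/4


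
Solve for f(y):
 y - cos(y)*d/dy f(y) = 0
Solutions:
 f(y) = C1 + Integral(y/cos(y), y)


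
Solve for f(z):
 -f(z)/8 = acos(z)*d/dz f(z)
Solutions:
 f(z) = C1*exp(-Integral(1/acos(z), z)/8)


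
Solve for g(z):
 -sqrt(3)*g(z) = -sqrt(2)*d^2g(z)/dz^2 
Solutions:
 g(z) = C1*exp(-2^(3/4)*3^(1/4)*z/2) + C2*exp(2^(3/4)*3^(1/4)*z/2)


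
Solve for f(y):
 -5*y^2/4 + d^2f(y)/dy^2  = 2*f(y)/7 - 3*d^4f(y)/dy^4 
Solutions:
 f(y) = C1*exp(-sqrt(42)*y*sqrt(-7 + sqrt(217))/42) + C2*exp(sqrt(42)*y*sqrt(-7 + sqrt(217))/42) + C3*sin(sqrt(42)*y*sqrt(7 + sqrt(217))/42) + C4*cos(sqrt(42)*y*sqrt(7 + sqrt(217))/42) - 35*y^2/8 - 245/8


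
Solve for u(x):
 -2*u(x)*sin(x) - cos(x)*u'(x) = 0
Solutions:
 u(x) = C1*cos(x)^2


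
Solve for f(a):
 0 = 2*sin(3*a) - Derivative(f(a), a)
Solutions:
 f(a) = C1 - 2*cos(3*a)/3


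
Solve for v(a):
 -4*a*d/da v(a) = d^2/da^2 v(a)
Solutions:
 v(a) = C1 + C2*erf(sqrt(2)*a)


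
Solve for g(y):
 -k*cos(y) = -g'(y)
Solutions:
 g(y) = C1 + k*sin(y)


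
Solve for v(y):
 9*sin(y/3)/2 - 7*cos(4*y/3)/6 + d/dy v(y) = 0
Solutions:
 v(y) = C1 + 7*sin(4*y/3)/8 + 27*cos(y/3)/2


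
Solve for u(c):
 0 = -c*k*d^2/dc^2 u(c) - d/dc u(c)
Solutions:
 u(c) = C1 + c^(((re(k) - 1)*re(k) + im(k)^2)/(re(k)^2 + im(k)^2))*(C2*sin(log(c)*Abs(im(k))/(re(k)^2 + im(k)^2)) + C3*cos(log(c)*im(k)/(re(k)^2 + im(k)^2)))


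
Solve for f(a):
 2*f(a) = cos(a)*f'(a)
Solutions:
 f(a) = C1*(sin(a) + 1)/(sin(a) - 1)


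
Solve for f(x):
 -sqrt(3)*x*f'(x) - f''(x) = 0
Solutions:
 f(x) = C1 + C2*erf(sqrt(2)*3^(1/4)*x/2)


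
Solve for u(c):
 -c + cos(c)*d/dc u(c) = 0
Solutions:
 u(c) = C1 + Integral(c/cos(c), c)


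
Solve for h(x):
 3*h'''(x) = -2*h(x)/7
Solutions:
 h(x) = C3*exp(-2^(1/3)*21^(2/3)*x/21) + (C1*sin(2^(1/3)*3^(1/6)*7^(2/3)*x/14) + C2*cos(2^(1/3)*3^(1/6)*7^(2/3)*x/14))*exp(2^(1/3)*21^(2/3)*x/42)


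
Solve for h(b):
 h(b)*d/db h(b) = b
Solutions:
 h(b) = -sqrt(C1 + b^2)
 h(b) = sqrt(C1 + b^2)


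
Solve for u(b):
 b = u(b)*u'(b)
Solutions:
 u(b) = -sqrt(C1 + b^2)
 u(b) = sqrt(C1 + b^2)


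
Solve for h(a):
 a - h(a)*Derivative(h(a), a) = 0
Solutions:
 h(a) = -sqrt(C1 + a^2)
 h(a) = sqrt(C1 + a^2)


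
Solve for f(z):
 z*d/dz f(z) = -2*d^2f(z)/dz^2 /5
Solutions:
 f(z) = C1 + C2*erf(sqrt(5)*z/2)


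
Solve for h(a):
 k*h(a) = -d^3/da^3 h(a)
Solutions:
 h(a) = C1*exp(a*(-k)^(1/3)) + C2*exp(a*(-k)^(1/3)*(-1 + sqrt(3)*I)/2) + C3*exp(-a*(-k)^(1/3)*(1 + sqrt(3)*I)/2)


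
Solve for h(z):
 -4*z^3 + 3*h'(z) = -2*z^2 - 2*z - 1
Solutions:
 h(z) = C1 + z^4/3 - 2*z^3/9 - z^2/3 - z/3


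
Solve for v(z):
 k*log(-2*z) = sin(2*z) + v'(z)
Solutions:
 v(z) = C1 + k*z*(log(-z) - 1) + k*z*log(2) + cos(2*z)/2


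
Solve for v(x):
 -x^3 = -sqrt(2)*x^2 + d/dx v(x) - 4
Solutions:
 v(x) = C1 - x^4/4 + sqrt(2)*x^3/3 + 4*x


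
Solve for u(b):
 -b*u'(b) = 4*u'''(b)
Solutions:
 u(b) = C1 + Integral(C2*airyai(-2^(1/3)*b/2) + C3*airybi(-2^(1/3)*b/2), b)


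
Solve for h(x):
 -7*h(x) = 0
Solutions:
 h(x) = 0


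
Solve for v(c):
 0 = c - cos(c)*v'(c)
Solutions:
 v(c) = C1 + Integral(c/cos(c), c)


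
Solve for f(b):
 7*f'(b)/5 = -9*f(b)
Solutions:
 f(b) = C1*exp(-45*b/7)


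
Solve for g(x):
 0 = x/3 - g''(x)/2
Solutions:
 g(x) = C1 + C2*x + x^3/9


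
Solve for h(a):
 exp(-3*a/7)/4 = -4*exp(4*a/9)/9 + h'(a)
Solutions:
 h(a) = C1 + exp(4*a/9) - 7*exp(-3*a/7)/12


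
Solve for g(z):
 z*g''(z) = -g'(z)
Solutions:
 g(z) = C1 + C2*log(z)


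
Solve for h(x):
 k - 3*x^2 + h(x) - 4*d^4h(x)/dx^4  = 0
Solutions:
 h(x) = C1*exp(-sqrt(2)*x/2) + C2*exp(sqrt(2)*x/2) + C3*sin(sqrt(2)*x/2) + C4*cos(sqrt(2)*x/2) - k + 3*x^2


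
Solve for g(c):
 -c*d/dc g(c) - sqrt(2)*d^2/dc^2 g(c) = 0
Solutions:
 g(c) = C1 + C2*erf(2^(1/4)*c/2)


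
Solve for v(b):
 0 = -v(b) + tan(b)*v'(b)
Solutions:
 v(b) = C1*sin(b)


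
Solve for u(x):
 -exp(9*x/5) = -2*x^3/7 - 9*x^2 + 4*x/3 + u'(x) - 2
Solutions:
 u(x) = C1 + x^4/14 + 3*x^3 - 2*x^2/3 + 2*x - 5*exp(9*x/5)/9


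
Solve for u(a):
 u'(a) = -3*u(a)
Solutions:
 u(a) = C1*exp(-3*a)


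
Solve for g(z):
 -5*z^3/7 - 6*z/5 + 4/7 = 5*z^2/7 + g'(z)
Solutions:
 g(z) = C1 - 5*z^4/28 - 5*z^3/21 - 3*z^2/5 + 4*z/7


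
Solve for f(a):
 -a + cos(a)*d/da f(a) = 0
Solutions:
 f(a) = C1 + Integral(a/cos(a), a)


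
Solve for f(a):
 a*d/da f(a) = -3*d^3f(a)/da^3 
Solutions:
 f(a) = C1 + Integral(C2*airyai(-3^(2/3)*a/3) + C3*airybi(-3^(2/3)*a/3), a)


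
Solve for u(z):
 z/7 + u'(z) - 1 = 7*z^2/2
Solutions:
 u(z) = C1 + 7*z^3/6 - z^2/14 + z


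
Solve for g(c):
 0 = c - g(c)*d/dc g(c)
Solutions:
 g(c) = -sqrt(C1 + c^2)
 g(c) = sqrt(C1 + c^2)


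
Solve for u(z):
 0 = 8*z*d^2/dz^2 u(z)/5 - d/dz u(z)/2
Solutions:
 u(z) = C1 + C2*z^(21/16)


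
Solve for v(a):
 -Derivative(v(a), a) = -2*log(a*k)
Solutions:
 v(a) = C1 + 2*a*log(a*k) - 2*a


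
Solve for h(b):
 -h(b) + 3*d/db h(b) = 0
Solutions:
 h(b) = C1*exp(b/3)


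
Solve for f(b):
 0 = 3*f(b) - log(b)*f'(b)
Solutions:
 f(b) = C1*exp(3*li(b))


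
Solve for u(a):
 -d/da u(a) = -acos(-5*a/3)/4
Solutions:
 u(a) = C1 + a*acos(-5*a/3)/4 + sqrt(9 - 25*a^2)/20


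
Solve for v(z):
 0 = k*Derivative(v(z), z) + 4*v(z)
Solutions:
 v(z) = C1*exp(-4*z/k)


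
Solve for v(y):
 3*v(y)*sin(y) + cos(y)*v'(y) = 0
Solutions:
 v(y) = C1*cos(y)^3


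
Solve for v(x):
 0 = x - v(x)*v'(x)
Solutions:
 v(x) = -sqrt(C1 + x^2)
 v(x) = sqrt(C1 + x^2)


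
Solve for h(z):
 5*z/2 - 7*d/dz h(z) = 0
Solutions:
 h(z) = C1 + 5*z^2/28


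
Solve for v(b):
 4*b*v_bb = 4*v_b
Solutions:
 v(b) = C1 + C2*b^2


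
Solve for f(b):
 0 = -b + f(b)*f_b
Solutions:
 f(b) = -sqrt(C1 + b^2)
 f(b) = sqrt(C1 + b^2)


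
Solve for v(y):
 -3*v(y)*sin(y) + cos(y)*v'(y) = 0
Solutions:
 v(y) = C1/cos(y)^3


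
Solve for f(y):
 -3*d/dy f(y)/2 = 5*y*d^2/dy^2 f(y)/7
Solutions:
 f(y) = C1 + C2/y^(11/10)


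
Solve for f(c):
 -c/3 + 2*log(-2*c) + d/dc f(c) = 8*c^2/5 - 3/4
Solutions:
 f(c) = C1 + 8*c^3/15 + c^2/6 - 2*c*log(-c) + c*(5/4 - 2*log(2))


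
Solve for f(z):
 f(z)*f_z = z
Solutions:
 f(z) = -sqrt(C1 + z^2)
 f(z) = sqrt(C1 + z^2)


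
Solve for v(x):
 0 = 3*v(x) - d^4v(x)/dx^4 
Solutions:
 v(x) = C1*exp(-3^(1/4)*x) + C2*exp(3^(1/4)*x) + C3*sin(3^(1/4)*x) + C4*cos(3^(1/4)*x)


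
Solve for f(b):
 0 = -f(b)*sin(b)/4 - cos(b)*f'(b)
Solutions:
 f(b) = C1*cos(b)^(1/4)


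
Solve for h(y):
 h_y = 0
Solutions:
 h(y) = C1


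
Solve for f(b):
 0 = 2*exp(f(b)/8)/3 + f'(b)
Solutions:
 f(b) = 8*log(1/(C1 + 2*b)) + 8*log(24)


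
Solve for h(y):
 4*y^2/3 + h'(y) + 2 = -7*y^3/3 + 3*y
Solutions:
 h(y) = C1 - 7*y^4/12 - 4*y^3/9 + 3*y^2/2 - 2*y


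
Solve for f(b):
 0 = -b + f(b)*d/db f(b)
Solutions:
 f(b) = -sqrt(C1 + b^2)
 f(b) = sqrt(C1 + b^2)


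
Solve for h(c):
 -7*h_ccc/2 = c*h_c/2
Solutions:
 h(c) = C1 + Integral(C2*airyai(-7^(2/3)*c/7) + C3*airybi(-7^(2/3)*c/7), c)


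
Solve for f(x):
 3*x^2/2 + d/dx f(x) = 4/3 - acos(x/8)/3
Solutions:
 f(x) = C1 - x^3/2 - x*acos(x/8)/3 + 4*x/3 + sqrt(64 - x^2)/3


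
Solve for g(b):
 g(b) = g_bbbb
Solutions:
 g(b) = C1*exp(-b) + C2*exp(b) + C3*sin(b) + C4*cos(b)


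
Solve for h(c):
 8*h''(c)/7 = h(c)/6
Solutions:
 h(c) = C1*exp(-sqrt(21)*c/12) + C2*exp(sqrt(21)*c/12)


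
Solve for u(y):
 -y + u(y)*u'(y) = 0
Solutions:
 u(y) = -sqrt(C1 + y^2)
 u(y) = sqrt(C1 + y^2)


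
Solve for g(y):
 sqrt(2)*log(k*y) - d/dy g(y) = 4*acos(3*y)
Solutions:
 g(y) = C1 + sqrt(2)*y*(log(k*y) - 1) - 4*y*acos(3*y) + 4*sqrt(1 - 9*y^2)/3


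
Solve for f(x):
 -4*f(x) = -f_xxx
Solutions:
 f(x) = C3*exp(2^(2/3)*x) + (C1*sin(2^(2/3)*sqrt(3)*x/2) + C2*cos(2^(2/3)*sqrt(3)*x/2))*exp(-2^(2/3)*x/2)


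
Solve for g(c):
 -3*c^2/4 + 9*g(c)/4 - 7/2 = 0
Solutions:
 g(c) = c^2/3 + 14/9


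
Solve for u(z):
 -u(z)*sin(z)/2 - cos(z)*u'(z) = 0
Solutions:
 u(z) = C1*sqrt(cos(z))


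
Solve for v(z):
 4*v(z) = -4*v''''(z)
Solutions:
 v(z) = (C1*sin(sqrt(2)*z/2) + C2*cos(sqrt(2)*z/2))*exp(-sqrt(2)*z/2) + (C3*sin(sqrt(2)*z/2) + C4*cos(sqrt(2)*z/2))*exp(sqrt(2)*z/2)


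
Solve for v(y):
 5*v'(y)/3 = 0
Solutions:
 v(y) = C1


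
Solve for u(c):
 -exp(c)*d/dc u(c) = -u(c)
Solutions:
 u(c) = C1*exp(-exp(-c))


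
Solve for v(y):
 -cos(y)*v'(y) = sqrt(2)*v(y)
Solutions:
 v(y) = C1*(sin(y) - 1)^(sqrt(2)/2)/(sin(y) + 1)^(sqrt(2)/2)


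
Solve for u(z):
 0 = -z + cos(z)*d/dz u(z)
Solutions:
 u(z) = C1 + Integral(z/cos(z), z)


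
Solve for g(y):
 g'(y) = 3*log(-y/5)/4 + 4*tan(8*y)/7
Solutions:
 g(y) = C1 + 3*y*log(-y)/4 - 3*y*log(5)/4 - 3*y/4 - log(cos(8*y))/14


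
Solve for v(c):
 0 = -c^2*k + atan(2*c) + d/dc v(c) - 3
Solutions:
 v(c) = C1 + c^3*k/3 - c*atan(2*c) + 3*c + log(4*c^2 + 1)/4


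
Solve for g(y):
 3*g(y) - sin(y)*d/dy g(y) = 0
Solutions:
 g(y) = C1*(cos(y) - 1)^(3/2)/(cos(y) + 1)^(3/2)


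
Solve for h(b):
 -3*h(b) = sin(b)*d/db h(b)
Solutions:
 h(b) = C1*(cos(b) + 1)^(3/2)/(cos(b) - 1)^(3/2)


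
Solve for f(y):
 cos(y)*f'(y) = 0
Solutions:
 f(y) = C1


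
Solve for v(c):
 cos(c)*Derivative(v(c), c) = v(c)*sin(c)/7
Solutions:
 v(c) = C1/cos(c)^(1/7)


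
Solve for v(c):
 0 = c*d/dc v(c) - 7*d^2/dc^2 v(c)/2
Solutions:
 v(c) = C1 + C2*erfi(sqrt(7)*c/7)


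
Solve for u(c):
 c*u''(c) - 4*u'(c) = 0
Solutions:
 u(c) = C1 + C2*c^5


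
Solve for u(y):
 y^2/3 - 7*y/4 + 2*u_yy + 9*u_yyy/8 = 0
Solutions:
 u(y) = C1 + C2*y + C3*exp(-16*y/9) - y^4/72 + 17*y^3/96 - 153*y^2/512


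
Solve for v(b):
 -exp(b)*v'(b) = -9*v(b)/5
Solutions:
 v(b) = C1*exp(-9*exp(-b)/5)


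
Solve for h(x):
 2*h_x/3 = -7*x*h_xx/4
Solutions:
 h(x) = C1 + C2*x^(13/21)


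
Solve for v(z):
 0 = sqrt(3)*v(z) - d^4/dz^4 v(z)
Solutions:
 v(z) = C1*exp(-3^(1/8)*z) + C2*exp(3^(1/8)*z) + C3*sin(3^(1/8)*z) + C4*cos(3^(1/8)*z)


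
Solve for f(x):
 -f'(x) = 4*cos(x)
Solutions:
 f(x) = C1 - 4*sin(x)


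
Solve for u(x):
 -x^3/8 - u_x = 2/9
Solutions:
 u(x) = C1 - x^4/32 - 2*x/9


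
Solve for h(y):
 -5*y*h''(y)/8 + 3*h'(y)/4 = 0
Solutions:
 h(y) = C1 + C2*y^(11/5)


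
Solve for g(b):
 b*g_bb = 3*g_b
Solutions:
 g(b) = C1 + C2*b^4


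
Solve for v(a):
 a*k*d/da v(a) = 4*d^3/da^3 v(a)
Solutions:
 v(a) = C1 + Integral(C2*airyai(2^(1/3)*a*k^(1/3)/2) + C3*airybi(2^(1/3)*a*k^(1/3)/2), a)


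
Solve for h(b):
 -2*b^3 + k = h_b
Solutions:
 h(b) = C1 - b^4/2 + b*k


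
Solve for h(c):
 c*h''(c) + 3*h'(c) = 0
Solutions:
 h(c) = C1 + C2/c^2


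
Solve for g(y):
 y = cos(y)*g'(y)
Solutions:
 g(y) = C1 + Integral(y/cos(y), y)


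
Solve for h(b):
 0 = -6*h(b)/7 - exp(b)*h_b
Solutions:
 h(b) = C1*exp(6*exp(-b)/7)


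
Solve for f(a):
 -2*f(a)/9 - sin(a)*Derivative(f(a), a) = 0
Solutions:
 f(a) = C1*(cos(a) + 1)^(1/9)/(cos(a) - 1)^(1/9)


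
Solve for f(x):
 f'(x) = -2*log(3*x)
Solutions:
 f(x) = C1 - 2*x*log(x) - x*log(9) + 2*x


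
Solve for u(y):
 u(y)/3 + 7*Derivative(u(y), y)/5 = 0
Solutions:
 u(y) = C1*exp(-5*y/21)


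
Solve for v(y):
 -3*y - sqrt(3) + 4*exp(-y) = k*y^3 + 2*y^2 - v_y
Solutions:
 v(y) = C1 + k*y^4/4 + 2*y^3/3 + 3*y^2/2 + sqrt(3)*y + 4*exp(-y)


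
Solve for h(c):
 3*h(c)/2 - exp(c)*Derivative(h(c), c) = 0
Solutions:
 h(c) = C1*exp(-3*exp(-c)/2)


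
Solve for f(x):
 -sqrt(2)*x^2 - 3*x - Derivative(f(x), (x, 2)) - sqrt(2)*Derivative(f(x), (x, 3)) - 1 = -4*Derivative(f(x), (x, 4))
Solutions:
 f(x) = C1 + C2*x + C3*exp(-sqrt(2)*x/4) + C4*exp(sqrt(2)*x/2) - sqrt(2)*x^4/12 + x^3/6 + x^2*(-9*sqrt(2) - 1)/2


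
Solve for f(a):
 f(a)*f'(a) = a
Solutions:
 f(a) = -sqrt(C1 + a^2)
 f(a) = sqrt(C1 + a^2)


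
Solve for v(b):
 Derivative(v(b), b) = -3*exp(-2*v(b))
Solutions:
 v(b) = log(-sqrt(C1 - 6*b))
 v(b) = log(C1 - 6*b)/2


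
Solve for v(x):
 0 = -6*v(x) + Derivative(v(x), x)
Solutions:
 v(x) = C1*exp(6*x)


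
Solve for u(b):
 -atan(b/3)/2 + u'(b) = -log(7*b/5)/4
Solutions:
 u(b) = C1 - b*log(b)/4 + b*atan(b/3)/2 - b*log(7)/4 + b/4 + b*log(5)/4 - 3*log(b^2 + 9)/4


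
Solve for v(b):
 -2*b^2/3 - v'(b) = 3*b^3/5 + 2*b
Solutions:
 v(b) = C1 - 3*b^4/20 - 2*b^3/9 - b^2


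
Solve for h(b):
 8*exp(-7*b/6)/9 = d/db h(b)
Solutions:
 h(b) = C1 - 16*exp(-7*b/6)/21


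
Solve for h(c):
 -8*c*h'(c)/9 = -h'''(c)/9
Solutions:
 h(c) = C1 + Integral(C2*airyai(2*c) + C3*airybi(2*c), c)


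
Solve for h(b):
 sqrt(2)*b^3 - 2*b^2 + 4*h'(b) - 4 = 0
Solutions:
 h(b) = C1 - sqrt(2)*b^4/16 + b^3/6 + b


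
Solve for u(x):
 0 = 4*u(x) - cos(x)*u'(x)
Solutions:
 u(x) = C1*(sin(x)^2 + 2*sin(x) + 1)/(sin(x)^2 - 2*sin(x) + 1)


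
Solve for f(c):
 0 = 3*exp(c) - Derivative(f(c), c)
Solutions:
 f(c) = C1 + 3*exp(c)


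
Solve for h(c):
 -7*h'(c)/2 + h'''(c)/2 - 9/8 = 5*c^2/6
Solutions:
 h(c) = C1 + C2*exp(-sqrt(7)*c) + C3*exp(sqrt(7)*c) - 5*c^3/63 - 229*c/588


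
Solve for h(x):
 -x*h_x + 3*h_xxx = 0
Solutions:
 h(x) = C1 + Integral(C2*airyai(3^(2/3)*x/3) + C3*airybi(3^(2/3)*x/3), x)


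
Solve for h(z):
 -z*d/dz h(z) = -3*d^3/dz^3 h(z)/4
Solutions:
 h(z) = C1 + Integral(C2*airyai(6^(2/3)*z/3) + C3*airybi(6^(2/3)*z/3), z)


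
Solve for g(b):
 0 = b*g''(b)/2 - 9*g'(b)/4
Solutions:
 g(b) = C1 + C2*b^(11/2)


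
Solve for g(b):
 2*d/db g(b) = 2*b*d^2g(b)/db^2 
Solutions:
 g(b) = C1 + C2*b^2


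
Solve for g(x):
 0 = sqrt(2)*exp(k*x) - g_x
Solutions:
 g(x) = C1 + sqrt(2)*exp(k*x)/k


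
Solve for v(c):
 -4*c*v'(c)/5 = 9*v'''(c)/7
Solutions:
 v(c) = C1 + Integral(C2*airyai(-2100^(1/3)*c/15) + C3*airybi(-2100^(1/3)*c/15), c)


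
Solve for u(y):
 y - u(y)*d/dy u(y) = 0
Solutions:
 u(y) = -sqrt(C1 + y^2)
 u(y) = sqrt(C1 + y^2)


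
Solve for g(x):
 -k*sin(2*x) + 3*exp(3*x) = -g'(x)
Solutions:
 g(x) = C1 - k*cos(2*x)/2 - exp(3*x)


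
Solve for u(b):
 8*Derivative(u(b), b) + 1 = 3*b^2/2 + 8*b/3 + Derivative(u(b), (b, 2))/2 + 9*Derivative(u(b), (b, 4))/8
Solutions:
 u(b) = C1 + C2*exp(3^(1/3)*b*(-(108 + sqrt(11667))^(1/3) + 3^(1/3)/(108 + sqrt(11667))^(1/3))/9)*sin(3^(1/6)*b*(3/(108 + sqrt(11667))^(1/3) + 3^(2/3)*(108 + sqrt(11667))^(1/3))/9) + C3*exp(3^(1/3)*b*(-(108 + sqrt(11667))^(1/3) + 3^(1/3)/(108 + sqrt(11667))^(1/3))/9)*cos(3^(1/6)*b*(3/(108 + sqrt(11667))^(1/3) + 3^(2/3)*(108 + sqrt(11667))^(1/3))/9) + C4*exp(-2*3^(1/3)*b*(-(108 + sqrt(11667))^(1/3) + 3^(1/3)/(108 + sqrt(11667))^(1/3))/9) + b^3/16 + 137*b^2/768 - 631*b/6144


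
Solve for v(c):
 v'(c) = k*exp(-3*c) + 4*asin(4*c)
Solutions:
 v(c) = C1 + 4*c*asin(4*c) - k*exp(-3*c)/3 + sqrt(1 - 16*c^2)


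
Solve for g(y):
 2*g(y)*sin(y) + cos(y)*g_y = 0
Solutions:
 g(y) = C1*cos(y)^2


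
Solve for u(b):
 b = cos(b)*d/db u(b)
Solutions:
 u(b) = C1 + Integral(b/cos(b), b)


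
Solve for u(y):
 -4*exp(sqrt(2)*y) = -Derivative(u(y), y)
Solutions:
 u(y) = C1 + 2*sqrt(2)*exp(sqrt(2)*y)


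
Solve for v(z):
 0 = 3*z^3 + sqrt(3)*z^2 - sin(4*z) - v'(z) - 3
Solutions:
 v(z) = C1 + 3*z^4/4 + sqrt(3)*z^3/3 - 3*z + cos(4*z)/4


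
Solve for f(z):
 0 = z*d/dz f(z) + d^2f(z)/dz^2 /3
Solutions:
 f(z) = C1 + C2*erf(sqrt(6)*z/2)


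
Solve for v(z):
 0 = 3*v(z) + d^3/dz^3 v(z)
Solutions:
 v(z) = C3*exp(-3^(1/3)*z) + (C1*sin(3^(5/6)*z/2) + C2*cos(3^(5/6)*z/2))*exp(3^(1/3)*z/2)


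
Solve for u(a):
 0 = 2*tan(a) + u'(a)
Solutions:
 u(a) = C1 + 2*log(cos(a))


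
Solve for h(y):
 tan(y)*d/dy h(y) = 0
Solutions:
 h(y) = C1


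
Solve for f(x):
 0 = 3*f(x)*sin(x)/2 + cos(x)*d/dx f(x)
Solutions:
 f(x) = C1*cos(x)^(3/2)


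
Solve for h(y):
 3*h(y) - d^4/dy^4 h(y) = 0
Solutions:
 h(y) = C1*exp(-3^(1/4)*y) + C2*exp(3^(1/4)*y) + C3*sin(3^(1/4)*y) + C4*cos(3^(1/4)*y)


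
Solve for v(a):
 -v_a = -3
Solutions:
 v(a) = C1 + 3*a


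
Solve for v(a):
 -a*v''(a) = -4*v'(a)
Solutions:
 v(a) = C1 + C2*a^5


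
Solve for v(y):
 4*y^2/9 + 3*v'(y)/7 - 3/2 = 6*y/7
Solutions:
 v(y) = C1 - 28*y^3/81 + y^2 + 7*y/2


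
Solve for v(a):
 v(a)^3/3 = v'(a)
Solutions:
 v(a) = -sqrt(6)*sqrt(-1/(C1 + a))/2
 v(a) = sqrt(6)*sqrt(-1/(C1 + a))/2


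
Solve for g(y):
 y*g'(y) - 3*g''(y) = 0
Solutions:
 g(y) = C1 + C2*erfi(sqrt(6)*y/6)


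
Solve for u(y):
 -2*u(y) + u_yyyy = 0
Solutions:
 u(y) = C1*exp(-2^(1/4)*y) + C2*exp(2^(1/4)*y) + C3*sin(2^(1/4)*y) + C4*cos(2^(1/4)*y)


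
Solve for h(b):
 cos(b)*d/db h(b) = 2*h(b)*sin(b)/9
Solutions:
 h(b) = C1/cos(b)^(2/9)


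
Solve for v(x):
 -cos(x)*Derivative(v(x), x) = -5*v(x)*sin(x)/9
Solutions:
 v(x) = C1/cos(x)^(5/9)


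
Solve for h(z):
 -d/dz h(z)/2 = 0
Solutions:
 h(z) = C1


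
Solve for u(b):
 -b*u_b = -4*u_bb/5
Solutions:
 u(b) = C1 + C2*erfi(sqrt(10)*b/4)


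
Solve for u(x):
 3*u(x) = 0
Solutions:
 u(x) = 0


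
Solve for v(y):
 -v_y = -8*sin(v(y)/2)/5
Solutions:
 -8*y/5 + log(cos(v(y)/2) - 1) - log(cos(v(y)/2) + 1) = C1


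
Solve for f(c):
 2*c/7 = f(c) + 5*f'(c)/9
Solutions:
 f(c) = C1*exp(-9*c/5) + 2*c/7 - 10/63


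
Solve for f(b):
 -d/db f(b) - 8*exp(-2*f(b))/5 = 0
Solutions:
 f(b) = log(-sqrt(C1 - 80*b)) - log(5)
 f(b) = log(C1 - 80*b)/2 - log(5)


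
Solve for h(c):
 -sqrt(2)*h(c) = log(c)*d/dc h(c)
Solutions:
 h(c) = C1*exp(-sqrt(2)*li(c))


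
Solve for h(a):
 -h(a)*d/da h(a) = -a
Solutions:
 h(a) = -sqrt(C1 + a^2)
 h(a) = sqrt(C1 + a^2)


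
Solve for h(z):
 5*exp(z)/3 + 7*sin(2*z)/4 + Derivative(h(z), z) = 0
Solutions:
 h(z) = C1 - 5*exp(z)/3 + 7*cos(2*z)/8


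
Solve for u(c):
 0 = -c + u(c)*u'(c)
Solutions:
 u(c) = -sqrt(C1 + c^2)
 u(c) = sqrt(C1 + c^2)


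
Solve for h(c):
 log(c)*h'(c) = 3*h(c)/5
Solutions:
 h(c) = C1*exp(3*li(c)/5)


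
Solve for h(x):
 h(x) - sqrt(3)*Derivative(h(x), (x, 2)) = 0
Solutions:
 h(x) = C1*exp(-3^(3/4)*x/3) + C2*exp(3^(3/4)*x/3)


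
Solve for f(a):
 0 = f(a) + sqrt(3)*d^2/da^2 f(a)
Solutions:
 f(a) = C1*sin(3^(3/4)*a/3) + C2*cos(3^(3/4)*a/3)


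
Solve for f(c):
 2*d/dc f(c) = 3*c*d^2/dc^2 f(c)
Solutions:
 f(c) = C1 + C2*c^(5/3)


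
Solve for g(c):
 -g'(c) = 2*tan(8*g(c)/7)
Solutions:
 g(c) = -7*asin(C1*exp(-16*c/7))/8 + 7*pi/8
 g(c) = 7*asin(C1*exp(-16*c/7))/8


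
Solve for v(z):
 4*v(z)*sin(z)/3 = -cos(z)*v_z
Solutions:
 v(z) = C1*cos(z)^(4/3)


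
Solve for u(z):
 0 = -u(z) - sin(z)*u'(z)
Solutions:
 u(z) = C1*sqrt(cos(z) + 1)/sqrt(cos(z) - 1)


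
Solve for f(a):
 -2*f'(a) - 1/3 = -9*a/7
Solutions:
 f(a) = C1 + 9*a^2/28 - a/6


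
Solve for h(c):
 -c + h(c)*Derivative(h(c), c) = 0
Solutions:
 h(c) = -sqrt(C1 + c^2)
 h(c) = sqrt(C1 + c^2)


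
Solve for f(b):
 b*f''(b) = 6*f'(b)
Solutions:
 f(b) = C1 + C2*b^7


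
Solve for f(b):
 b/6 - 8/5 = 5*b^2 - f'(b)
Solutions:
 f(b) = C1 + 5*b^3/3 - b^2/12 + 8*b/5


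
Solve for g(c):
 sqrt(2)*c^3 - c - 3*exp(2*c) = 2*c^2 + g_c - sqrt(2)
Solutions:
 g(c) = C1 + sqrt(2)*c^4/4 - 2*c^3/3 - c^2/2 + sqrt(2)*c - 3*exp(2*c)/2


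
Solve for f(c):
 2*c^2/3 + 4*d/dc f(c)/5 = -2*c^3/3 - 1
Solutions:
 f(c) = C1 - 5*c^4/24 - 5*c^3/18 - 5*c/4


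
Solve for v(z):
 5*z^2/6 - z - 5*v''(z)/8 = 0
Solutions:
 v(z) = C1 + C2*z + z^4/9 - 4*z^3/15


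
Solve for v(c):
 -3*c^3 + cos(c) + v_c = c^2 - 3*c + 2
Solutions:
 v(c) = C1 + 3*c^4/4 + c^3/3 - 3*c^2/2 + 2*c - sin(c)


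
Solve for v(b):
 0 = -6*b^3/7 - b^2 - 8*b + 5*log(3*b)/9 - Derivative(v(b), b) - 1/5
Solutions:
 v(b) = C1 - 3*b^4/14 - b^3/3 - 4*b^2 + 5*b*log(b)/9 - 34*b/45 + 5*b*log(3)/9


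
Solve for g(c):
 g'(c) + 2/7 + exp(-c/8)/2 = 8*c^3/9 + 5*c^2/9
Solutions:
 g(c) = C1 + 2*c^4/9 + 5*c^3/27 - 2*c/7 + 4*exp(-c/8)


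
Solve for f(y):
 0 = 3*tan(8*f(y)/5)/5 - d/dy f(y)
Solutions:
 f(y) = -5*asin(C1*exp(24*y/25))/8 + 5*pi/8
 f(y) = 5*asin(C1*exp(24*y/25))/8


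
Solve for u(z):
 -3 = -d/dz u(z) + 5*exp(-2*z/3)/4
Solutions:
 u(z) = C1 + 3*z - 15*exp(-2*z/3)/8


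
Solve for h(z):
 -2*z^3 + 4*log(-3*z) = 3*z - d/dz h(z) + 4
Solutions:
 h(z) = C1 + z^4/2 + 3*z^2/2 - 4*z*log(-z) + 4*z*(2 - log(3))


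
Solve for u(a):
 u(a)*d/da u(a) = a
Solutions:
 u(a) = -sqrt(C1 + a^2)
 u(a) = sqrt(C1 + a^2)


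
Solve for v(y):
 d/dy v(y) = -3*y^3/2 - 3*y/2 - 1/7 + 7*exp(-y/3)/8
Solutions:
 v(y) = C1 - 3*y^4/8 - 3*y^2/4 - y/7 - 21*exp(-y/3)/8


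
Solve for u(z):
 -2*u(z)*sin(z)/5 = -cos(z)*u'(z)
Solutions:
 u(z) = C1/cos(z)^(2/5)


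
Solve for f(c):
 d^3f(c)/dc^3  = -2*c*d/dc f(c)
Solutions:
 f(c) = C1 + Integral(C2*airyai(-2^(1/3)*c) + C3*airybi(-2^(1/3)*c), c)


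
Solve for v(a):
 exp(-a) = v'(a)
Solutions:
 v(a) = C1 - exp(-a)


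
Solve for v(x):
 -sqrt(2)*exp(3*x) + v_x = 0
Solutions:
 v(x) = C1 + sqrt(2)*exp(3*x)/3


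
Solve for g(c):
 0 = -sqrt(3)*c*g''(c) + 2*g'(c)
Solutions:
 g(c) = C1 + C2*c^(1 + 2*sqrt(3)/3)


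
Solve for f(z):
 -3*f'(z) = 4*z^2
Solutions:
 f(z) = C1 - 4*z^3/9


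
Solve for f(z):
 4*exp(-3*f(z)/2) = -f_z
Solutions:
 f(z) = 2*log(C1 - 6*z)/3
 f(z) = 2*log((-1 - sqrt(3)*I)*(C1 - 6*z)^(1/3)/2)
 f(z) = 2*log((-1 + sqrt(3)*I)*(C1 - 6*z)^(1/3)/2)


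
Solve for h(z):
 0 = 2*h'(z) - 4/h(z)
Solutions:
 h(z) = -sqrt(C1 + 4*z)
 h(z) = sqrt(C1 + 4*z)


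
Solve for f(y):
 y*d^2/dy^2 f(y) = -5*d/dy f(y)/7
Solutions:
 f(y) = C1 + C2*y^(2/7)


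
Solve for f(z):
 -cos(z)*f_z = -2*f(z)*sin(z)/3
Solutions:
 f(z) = C1/cos(z)^(2/3)


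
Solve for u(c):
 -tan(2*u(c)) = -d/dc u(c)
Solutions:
 u(c) = -asin(C1*exp(2*c))/2 + pi/2
 u(c) = asin(C1*exp(2*c))/2


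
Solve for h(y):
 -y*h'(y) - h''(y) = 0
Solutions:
 h(y) = C1 + C2*erf(sqrt(2)*y/2)


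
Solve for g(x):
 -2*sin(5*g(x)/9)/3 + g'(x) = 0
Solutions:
 -2*x/3 + 9*log(cos(5*g(x)/9) - 1)/10 - 9*log(cos(5*g(x)/9) + 1)/10 = C1


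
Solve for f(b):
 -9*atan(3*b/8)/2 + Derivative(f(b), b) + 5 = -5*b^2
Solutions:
 f(b) = C1 - 5*b^3/3 + 9*b*atan(3*b/8)/2 - 5*b - 6*log(9*b^2 + 64)


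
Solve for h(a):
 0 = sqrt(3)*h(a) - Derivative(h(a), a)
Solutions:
 h(a) = C1*exp(sqrt(3)*a)


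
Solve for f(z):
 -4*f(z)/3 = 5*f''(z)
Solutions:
 f(z) = C1*sin(2*sqrt(15)*z/15) + C2*cos(2*sqrt(15)*z/15)


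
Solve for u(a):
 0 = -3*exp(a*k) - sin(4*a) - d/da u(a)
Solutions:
 u(a) = C1 + cos(4*a)/4 - 3*exp(a*k)/k


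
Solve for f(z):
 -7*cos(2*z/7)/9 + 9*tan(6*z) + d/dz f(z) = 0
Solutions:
 f(z) = C1 + 3*log(cos(6*z))/2 + 49*sin(2*z/7)/18


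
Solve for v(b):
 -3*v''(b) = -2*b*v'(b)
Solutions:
 v(b) = C1 + C2*erfi(sqrt(3)*b/3)


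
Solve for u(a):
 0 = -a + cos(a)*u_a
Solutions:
 u(a) = C1 + Integral(a/cos(a), a)


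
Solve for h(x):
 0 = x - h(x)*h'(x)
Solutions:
 h(x) = -sqrt(C1 + x^2)
 h(x) = sqrt(C1 + x^2)


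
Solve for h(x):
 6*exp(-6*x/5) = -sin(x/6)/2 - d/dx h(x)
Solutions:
 h(x) = C1 + 3*cos(x/6) + 5*exp(-6*x/5)


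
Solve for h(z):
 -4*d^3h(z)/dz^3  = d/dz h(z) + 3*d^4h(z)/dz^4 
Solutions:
 h(z) = C1 + C2*exp(z*(-16 + 32*2^(1/3)/(9*sqrt(1497) + 371)^(1/3) + 2^(2/3)*(9*sqrt(1497) + 371)^(1/3))/36)*sin(2^(1/3)*sqrt(3)*z*(-2^(1/3)*(9*sqrt(1497) + 371)^(1/3) + 32/(9*sqrt(1497) + 371)^(1/3))/36) + C3*exp(z*(-16 + 32*2^(1/3)/(9*sqrt(1497) + 371)^(1/3) + 2^(2/3)*(9*sqrt(1497) + 371)^(1/3))/36)*cos(2^(1/3)*sqrt(3)*z*(-2^(1/3)*(9*sqrt(1497) + 371)^(1/3) + 32/(9*sqrt(1497) + 371)^(1/3))/36) + C4*exp(-z*(32*2^(1/3)/(9*sqrt(1497) + 371)^(1/3) + 8 + 2^(2/3)*(9*sqrt(1497) + 371)^(1/3))/18)


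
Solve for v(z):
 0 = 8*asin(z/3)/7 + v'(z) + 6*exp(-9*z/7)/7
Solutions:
 v(z) = C1 - 8*z*asin(z/3)/7 - 8*sqrt(9 - z^2)/7 + 2*exp(-9*z/7)/3


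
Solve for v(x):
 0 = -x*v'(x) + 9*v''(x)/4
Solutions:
 v(x) = C1 + C2*erfi(sqrt(2)*x/3)


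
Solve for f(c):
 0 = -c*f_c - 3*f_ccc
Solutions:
 f(c) = C1 + Integral(C2*airyai(-3^(2/3)*c/3) + C3*airybi(-3^(2/3)*c/3), c)


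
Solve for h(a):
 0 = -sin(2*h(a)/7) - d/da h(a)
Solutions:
 a + 7*log(cos(2*h(a)/7) - 1)/4 - 7*log(cos(2*h(a)/7) + 1)/4 = C1


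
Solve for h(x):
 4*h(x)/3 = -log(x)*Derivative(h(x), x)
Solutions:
 h(x) = C1*exp(-4*li(x)/3)


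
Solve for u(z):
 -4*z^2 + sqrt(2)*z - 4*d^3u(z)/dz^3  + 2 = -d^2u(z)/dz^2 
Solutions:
 u(z) = C1 + C2*z + C3*exp(z/4) + z^4/3 + z^3*(32 - sqrt(2))/6 + z^2*(63 - 2*sqrt(2))


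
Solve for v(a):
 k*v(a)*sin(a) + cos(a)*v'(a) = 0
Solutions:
 v(a) = C1*exp(k*log(cos(a)))


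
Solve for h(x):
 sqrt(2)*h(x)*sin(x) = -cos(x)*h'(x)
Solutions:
 h(x) = C1*cos(x)^(sqrt(2))


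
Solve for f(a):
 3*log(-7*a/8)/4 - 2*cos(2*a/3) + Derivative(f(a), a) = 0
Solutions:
 f(a) = C1 - 3*a*log(-a)/4 - a*log(7) + a*log(14)/4 + 3*a/4 + 2*a*log(2) + 3*sin(2*a/3)


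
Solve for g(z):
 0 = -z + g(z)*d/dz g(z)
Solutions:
 g(z) = -sqrt(C1 + z^2)
 g(z) = sqrt(C1 + z^2)


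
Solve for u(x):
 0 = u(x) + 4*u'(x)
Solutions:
 u(x) = C1*exp(-x/4)


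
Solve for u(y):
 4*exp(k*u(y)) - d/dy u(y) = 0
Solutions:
 u(y) = Piecewise((log(-1/(C1*k + 4*k*y))/k, Ne(k, 0)), (nan, True))
 u(y) = Piecewise((C1 + 4*y, Eq(k, 0)), (nan, True))


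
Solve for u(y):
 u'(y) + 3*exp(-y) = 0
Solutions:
 u(y) = C1 + 3*exp(-y)


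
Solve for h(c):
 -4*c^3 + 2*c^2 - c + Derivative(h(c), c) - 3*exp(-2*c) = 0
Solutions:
 h(c) = C1 + c^4 - 2*c^3/3 + c^2/2 - 3*exp(-2*c)/2


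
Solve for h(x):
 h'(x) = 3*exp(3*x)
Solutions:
 h(x) = C1 + exp(3*x)


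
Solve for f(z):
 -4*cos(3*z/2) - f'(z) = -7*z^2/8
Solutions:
 f(z) = C1 + 7*z^3/24 - 8*sin(3*z/2)/3


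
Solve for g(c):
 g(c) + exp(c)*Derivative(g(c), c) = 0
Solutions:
 g(c) = C1*exp(exp(-c))


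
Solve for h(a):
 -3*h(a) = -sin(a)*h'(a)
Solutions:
 h(a) = C1*(cos(a) - 1)^(3/2)/(cos(a) + 1)^(3/2)


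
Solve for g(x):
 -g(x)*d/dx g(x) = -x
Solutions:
 g(x) = -sqrt(C1 + x^2)
 g(x) = sqrt(C1 + x^2)


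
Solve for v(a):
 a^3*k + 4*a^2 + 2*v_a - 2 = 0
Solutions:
 v(a) = C1 - a^4*k/8 - 2*a^3/3 + a


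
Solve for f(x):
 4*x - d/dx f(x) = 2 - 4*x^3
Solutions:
 f(x) = C1 + x^4 + 2*x^2 - 2*x


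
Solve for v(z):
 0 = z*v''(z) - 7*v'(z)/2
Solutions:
 v(z) = C1 + C2*z^(9/2)


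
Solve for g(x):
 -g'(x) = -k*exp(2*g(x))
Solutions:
 g(x) = log(-sqrt(-1/(C1 + k*x))) - log(2)/2
 g(x) = log(-1/(C1 + k*x))/2 - log(2)/2


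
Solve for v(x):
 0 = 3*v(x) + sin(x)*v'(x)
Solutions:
 v(x) = C1*(cos(x) + 1)^(3/2)/(cos(x) - 1)^(3/2)


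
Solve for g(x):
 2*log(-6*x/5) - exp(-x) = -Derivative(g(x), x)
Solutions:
 g(x) = C1 - 2*x*log(-x) + 2*x*(-log(6) + 1 + log(5)) - exp(-x)


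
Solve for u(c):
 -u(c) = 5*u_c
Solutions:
 u(c) = C1*exp(-c/5)


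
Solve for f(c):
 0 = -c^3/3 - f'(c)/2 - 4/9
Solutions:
 f(c) = C1 - c^4/6 - 8*c/9


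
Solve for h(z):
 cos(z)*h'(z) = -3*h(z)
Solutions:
 h(z) = C1*(sin(z) - 1)^(3/2)/(sin(z) + 1)^(3/2)


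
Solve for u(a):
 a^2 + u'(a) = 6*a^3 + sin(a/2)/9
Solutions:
 u(a) = C1 + 3*a^4/2 - a^3/3 - 2*cos(a/2)/9


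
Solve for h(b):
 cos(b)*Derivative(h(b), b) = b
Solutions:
 h(b) = C1 + Integral(b/cos(b), b)


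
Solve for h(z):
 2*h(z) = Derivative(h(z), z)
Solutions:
 h(z) = C1*exp(2*z)


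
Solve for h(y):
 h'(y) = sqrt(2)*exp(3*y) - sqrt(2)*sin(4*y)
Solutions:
 h(y) = C1 + sqrt(2)*exp(3*y)/3 + sqrt(2)*cos(4*y)/4


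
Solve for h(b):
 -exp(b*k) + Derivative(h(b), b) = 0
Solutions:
 h(b) = C1 + exp(b*k)/k


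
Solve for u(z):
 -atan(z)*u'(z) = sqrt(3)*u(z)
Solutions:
 u(z) = C1*exp(-sqrt(3)*Integral(1/atan(z), z))


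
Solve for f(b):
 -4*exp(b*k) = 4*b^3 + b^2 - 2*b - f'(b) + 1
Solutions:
 f(b) = C1 + b^4 + b^3/3 - b^2 + b + 4*exp(b*k)/k


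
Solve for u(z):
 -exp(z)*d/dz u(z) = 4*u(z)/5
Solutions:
 u(z) = C1*exp(4*exp(-z)/5)


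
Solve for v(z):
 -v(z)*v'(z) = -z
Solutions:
 v(z) = -sqrt(C1 + z^2)
 v(z) = sqrt(C1 + z^2)


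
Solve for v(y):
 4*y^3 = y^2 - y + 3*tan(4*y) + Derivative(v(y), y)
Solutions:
 v(y) = C1 + y^4 - y^3/3 + y^2/2 + 3*log(cos(4*y))/4


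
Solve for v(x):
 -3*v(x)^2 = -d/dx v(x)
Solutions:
 v(x) = -1/(C1 + 3*x)


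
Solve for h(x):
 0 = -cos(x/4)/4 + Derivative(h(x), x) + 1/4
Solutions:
 h(x) = C1 - x/4 + sin(x/4)


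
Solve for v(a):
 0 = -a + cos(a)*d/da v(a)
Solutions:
 v(a) = C1 + Integral(a/cos(a), a)


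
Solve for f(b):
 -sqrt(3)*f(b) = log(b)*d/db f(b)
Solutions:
 f(b) = C1*exp(-sqrt(3)*li(b))


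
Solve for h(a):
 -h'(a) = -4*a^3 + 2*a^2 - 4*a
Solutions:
 h(a) = C1 + a^4 - 2*a^3/3 + 2*a^2


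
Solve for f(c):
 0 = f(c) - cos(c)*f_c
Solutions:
 f(c) = C1*sqrt(sin(c) + 1)/sqrt(sin(c) - 1)


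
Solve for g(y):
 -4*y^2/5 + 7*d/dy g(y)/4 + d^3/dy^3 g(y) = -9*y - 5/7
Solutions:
 g(y) = C1 + C2*sin(sqrt(7)*y/2) + C3*cos(sqrt(7)*y/2) + 16*y^3/105 - 18*y^2/7 - 228*y/245


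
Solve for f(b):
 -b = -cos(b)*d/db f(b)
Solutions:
 f(b) = C1 + Integral(b/cos(b), b)


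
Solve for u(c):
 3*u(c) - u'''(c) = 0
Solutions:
 u(c) = C3*exp(3^(1/3)*c) + (C1*sin(3^(5/6)*c/2) + C2*cos(3^(5/6)*c/2))*exp(-3^(1/3)*c/2)


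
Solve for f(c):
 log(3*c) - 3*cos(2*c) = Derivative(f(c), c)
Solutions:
 f(c) = C1 + c*log(c) - c + c*log(3) - 3*sin(2*c)/2


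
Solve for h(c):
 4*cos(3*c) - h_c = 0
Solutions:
 h(c) = C1 + 4*sin(3*c)/3


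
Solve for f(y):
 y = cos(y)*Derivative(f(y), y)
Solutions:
 f(y) = C1 + Integral(y/cos(y), y)


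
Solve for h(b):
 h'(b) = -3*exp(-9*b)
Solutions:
 h(b) = C1 + exp(-9*b)/3


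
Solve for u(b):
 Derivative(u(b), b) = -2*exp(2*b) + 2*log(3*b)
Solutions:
 u(b) = C1 + 2*b*log(b) + 2*b*(-1 + log(3)) - exp(2*b)


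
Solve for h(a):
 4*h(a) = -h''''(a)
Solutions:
 h(a) = (C1*sin(a) + C2*cos(a))*exp(-a) + (C3*sin(a) + C4*cos(a))*exp(a)


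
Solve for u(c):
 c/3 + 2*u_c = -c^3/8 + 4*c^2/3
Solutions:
 u(c) = C1 - c^4/64 + 2*c^3/9 - c^2/12


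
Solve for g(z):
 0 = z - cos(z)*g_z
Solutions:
 g(z) = C1 + Integral(z/cos(z), z)


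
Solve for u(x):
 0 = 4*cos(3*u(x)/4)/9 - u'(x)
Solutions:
 -4*x/9 - 2*log(sin(3*u(x)/4) - 1)/3 + 2*log(sin(3*u(x)/4) + 1)/3 = C1


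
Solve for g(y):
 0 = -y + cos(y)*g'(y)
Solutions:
 g(y) = C1 + Integral(y/cos(y), y)


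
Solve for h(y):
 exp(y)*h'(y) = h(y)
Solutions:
 h(y) = C1*exp(-exp(-y))


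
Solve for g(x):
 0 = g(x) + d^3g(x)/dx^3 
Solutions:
 g(x) = C3*exp(-x) + (C1*sin(sqrt(3)*x/2) + C2*cos(sqrt(3)*x/2))*exp(x/2)


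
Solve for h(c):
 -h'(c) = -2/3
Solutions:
 h(c) = C1 + 2*c/3


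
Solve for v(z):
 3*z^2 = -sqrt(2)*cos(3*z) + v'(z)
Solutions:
 v(z) = C1 + z^3 + sqrt(2)*sin(3*z)/3


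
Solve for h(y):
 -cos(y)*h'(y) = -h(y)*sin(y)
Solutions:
 h(y) = C1/cos(y)


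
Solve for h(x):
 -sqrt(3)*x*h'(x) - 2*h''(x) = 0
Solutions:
 h(x) = C1 + C2*erf(3^(1/4)*x/2)


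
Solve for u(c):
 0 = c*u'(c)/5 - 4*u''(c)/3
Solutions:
 u(c) = C1 + C2*erfi(sqrt(30)*c/20)


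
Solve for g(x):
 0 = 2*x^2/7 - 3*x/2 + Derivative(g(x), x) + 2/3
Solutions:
 g(x) = C1 - 2*x^3/21 + 3*x^2/4 - 2*x/3


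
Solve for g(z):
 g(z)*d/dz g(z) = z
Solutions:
 g(z) = -sqrt(C1 + z^2)
 g(z) = sqrt(C1 + z^2)


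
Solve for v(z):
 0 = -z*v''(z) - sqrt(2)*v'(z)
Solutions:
 v(z) = C1 + C2*z^(1 - sqrt(2))


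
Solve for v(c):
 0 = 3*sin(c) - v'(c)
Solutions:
 v(c) = C1 - 3*cos(c)


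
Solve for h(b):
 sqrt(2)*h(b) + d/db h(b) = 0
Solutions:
 h(b) = C1*exp(-sqrt(2)*b)


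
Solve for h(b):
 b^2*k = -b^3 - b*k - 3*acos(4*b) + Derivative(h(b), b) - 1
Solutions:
 h(b) = C1 + b^4/4 + b^3*k/3 + b^2*k/2 + 3*b*acos(4*b) + b - 3*sqrt(1 - 16*b^2)/4


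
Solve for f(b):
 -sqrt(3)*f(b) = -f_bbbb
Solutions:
 f(b) = C1*exp(-3^(1/8)*b) + C2*exp(3^(1/8)*b) + C3*sin(3^(1/8)*b) + C4*cos(3^(1/8)*b)


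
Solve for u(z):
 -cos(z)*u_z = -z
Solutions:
 u(z) = C1 + Integral(z/cos(z), z)


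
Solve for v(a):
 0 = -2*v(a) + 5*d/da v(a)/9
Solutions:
 v(a) = C1*exp(18*a/5)


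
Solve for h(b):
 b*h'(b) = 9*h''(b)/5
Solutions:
 h(b) = C1 + C2*erfi(sqrt(10)*b/6)


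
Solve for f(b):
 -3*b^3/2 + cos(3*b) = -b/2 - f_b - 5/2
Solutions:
 f(b) = C1 + 3*b^4/8 - b^2/4 - 5*b/2 - sin(3*b)/3


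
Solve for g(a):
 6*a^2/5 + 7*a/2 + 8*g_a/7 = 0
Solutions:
 g(a) = C1 - 7*a^3/20 - 49*a^2/32


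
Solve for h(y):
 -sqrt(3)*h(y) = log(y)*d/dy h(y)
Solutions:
 h(y) = C1*exp(-sqrt(3)*li(y))


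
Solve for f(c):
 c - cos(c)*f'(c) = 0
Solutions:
 f(c) = C1 + Integral(c/cos(c), c)


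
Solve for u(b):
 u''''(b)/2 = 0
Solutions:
 u(b) = C1 + C2*b + C3*b^2 + C4*b^3


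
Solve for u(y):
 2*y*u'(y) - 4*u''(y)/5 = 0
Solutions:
 u(y) = C1 + C2*erfi(sqrt(5)*y/2)


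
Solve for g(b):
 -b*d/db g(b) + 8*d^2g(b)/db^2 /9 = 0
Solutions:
 g(b) = C1 + C2*erfi(3*b/4)


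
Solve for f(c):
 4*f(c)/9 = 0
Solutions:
 f(c) = 0


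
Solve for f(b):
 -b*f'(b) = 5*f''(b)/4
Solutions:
 f(b) = C1 + C2*erf(sqrt(10)*b/5)


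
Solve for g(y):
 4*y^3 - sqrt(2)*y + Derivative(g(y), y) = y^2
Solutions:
 g(y) = C1 - y^4 + y^3/3 + sqrt(2)*y^2/2


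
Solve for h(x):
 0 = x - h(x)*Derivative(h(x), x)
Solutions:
 h(x) = -sqrt(C1 + x^2)
 h(x) = sqrt(C1 + x^2)


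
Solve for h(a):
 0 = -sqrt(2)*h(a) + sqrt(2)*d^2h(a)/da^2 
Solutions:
 h(a) = C1*exp(-a) + C2*exp(a)


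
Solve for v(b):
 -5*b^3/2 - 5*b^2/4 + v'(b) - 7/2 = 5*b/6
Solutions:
 v(b) = C1 + 5*b^4/8 + 5*b^3/12 + 5*b^2/12 + 7*b/2


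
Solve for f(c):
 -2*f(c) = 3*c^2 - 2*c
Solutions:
 f(c) = c*(2 - 3*c)/2


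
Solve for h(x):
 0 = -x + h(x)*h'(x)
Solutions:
 h(x) = -sqrt(C1 + x^2)
 h(x) = sqrt(C1 + x^2)


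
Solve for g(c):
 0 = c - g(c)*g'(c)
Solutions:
 g(c) = -sqrt(C1 + c^2)
 g(c) = sqrt(C1 + c^2)


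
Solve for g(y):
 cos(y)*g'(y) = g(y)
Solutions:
 g(y) = C1*sqrt(sin(y) + 1)/sqrt(sin(y) - 1)


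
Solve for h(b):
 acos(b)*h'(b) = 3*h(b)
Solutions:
 h(b) = C1*exp(3*Integral(1/acos(b), b))


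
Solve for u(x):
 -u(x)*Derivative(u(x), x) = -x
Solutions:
 u(x) = -sqrt(C1 + x^2)
 u(x) = sqrt(C1 + x^2)


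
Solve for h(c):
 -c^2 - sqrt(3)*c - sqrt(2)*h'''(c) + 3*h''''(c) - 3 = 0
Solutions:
 h(c) = C1 + C2*c + C3*c^2 + C4*exp(sqrt(2)*c/3) - sqrt(2)*c^5/120 + c^4*(-6 - sqrt(6))/48 + c^3*(-sqrt(2) - sqrt(3)/4)


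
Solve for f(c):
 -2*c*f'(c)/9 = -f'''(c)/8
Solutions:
 f(c) = C1 + Integral(C2*airyai(2*6^(1/3)*c/3) + C3*airybi(2*6^(1/3)*c/3), c)


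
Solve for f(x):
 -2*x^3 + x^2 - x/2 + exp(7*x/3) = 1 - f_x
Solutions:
 f(x) = C1 + x^4/2 - x^3/3 + x^2/4 + x - 3*exp(7*x/3)/7


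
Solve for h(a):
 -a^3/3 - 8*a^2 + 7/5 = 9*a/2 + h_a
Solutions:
 h(a) = C1 - a^4/12 - 8*a^3/3 - 9*a^2/4 + 7*a/5


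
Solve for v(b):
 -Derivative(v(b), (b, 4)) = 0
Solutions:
 v(b) = C1 + C2*b + C3*b^2 + C4*b^3


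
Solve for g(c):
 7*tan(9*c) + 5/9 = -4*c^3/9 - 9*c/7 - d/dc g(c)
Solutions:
 g(c) = C1 - c^4/9 - 9*c^2/14 - 5*c/9 + 7*log(cos(9*c))/9


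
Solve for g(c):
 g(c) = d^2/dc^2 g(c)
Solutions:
 g(c) = C1*exp(-c) + C2*exp(c)


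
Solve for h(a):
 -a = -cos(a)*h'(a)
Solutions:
 h(a) = C1 + Integral(a/cos(a), a)


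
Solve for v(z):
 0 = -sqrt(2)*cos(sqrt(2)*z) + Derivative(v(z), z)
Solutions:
 v(z) = C1 + sin(sqrt(2)*z)


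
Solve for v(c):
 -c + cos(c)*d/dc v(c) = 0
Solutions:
 v(c) = C1 + Integral(c/cos(c), c)


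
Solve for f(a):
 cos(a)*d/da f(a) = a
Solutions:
 f(a) = C1 + Integral(a/cos(a), a)


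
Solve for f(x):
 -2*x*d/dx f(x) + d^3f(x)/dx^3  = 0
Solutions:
 f(x) = C1 + Integral(C2*airyai(2^(1/3)*x) + C3*airybi(2^(1/3)*x), x)


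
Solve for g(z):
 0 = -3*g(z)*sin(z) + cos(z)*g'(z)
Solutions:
 g(z) = C1/cos(z)^3


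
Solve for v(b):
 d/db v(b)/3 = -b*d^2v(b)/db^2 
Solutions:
 v(b) = C1 + C2*b^(2/3)


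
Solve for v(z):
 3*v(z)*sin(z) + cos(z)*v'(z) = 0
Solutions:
 v(z) = C1*cos(z)^3


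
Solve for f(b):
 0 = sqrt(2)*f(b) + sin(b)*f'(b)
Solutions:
 f(b) = C1*(cos(b) + 1)^(sqrt(2)/2)/(cos(b) - 1)^(sqrt(2)/2)


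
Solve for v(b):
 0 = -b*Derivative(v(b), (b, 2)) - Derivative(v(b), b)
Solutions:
 v(b) = C1 + C2*log(b)
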